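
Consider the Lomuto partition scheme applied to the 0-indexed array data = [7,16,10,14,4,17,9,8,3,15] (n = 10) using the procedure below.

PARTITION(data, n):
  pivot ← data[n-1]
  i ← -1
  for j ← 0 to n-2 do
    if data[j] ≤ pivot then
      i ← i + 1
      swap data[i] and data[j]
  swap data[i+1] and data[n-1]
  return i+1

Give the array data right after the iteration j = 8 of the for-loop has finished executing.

pivot=15, i=-1
j=0: 7≤15, i=0, swap(0,0) ⇒ [7,16,10,14,4,17,9,8,3,15]
j=1: 16>15, skip
j=2: 10≤15, i=1, swap(1,2) ⇒ [7,10,16,14,4,17,9,8,3,15]
j=3: 14≤15, i=2, swap(2,3) ⇒ [7,10,14,16,4,17,9,8,3,15]
j=4: 4≤15, i=3, swap(3,4) ⇒ [7,10,14,4,16,17,9,8,3,15]
j=5: 17>15, skip
j=6: 9≤15, i=4, swap(4,6) ⇒ [7,10,14,4,9,17,16,8,3,15]
j=7: 8≤15, i=5, swap(5,7) ⇒ [7,10,14,4,9,8,16,17,3,15]
j=8: 3≤15, i=6, swap(6,8) ⇒ [7,10,14,4,9,8,3,17,16,15]
(after j=8) data = [7,10,14,4,9,8,3,17,16,15]

[7,10,14,4,9,8,3,17,16,15]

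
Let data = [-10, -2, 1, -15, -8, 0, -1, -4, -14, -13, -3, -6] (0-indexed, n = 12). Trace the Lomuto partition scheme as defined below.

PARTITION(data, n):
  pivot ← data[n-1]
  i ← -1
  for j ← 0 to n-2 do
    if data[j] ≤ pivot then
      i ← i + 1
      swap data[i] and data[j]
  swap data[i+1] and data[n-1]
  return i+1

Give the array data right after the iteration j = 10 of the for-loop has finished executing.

[-10, -15, -8, -14, -13, 0, -1, -4, -2, 1, -3, -6]

pivot=-6, i=-1
j=0: -10≤-6, i=0, swap(0,0) ⇒ [-10, -2, 1, -15, -8, 0, -1, -4, -14, -13, -3, -6]
j=1: -2>-6, skip
j=2: 1>-6, skip
j=3: -15≤-6, i=1, swap(1,3) ⇒ [-10, -15, 1, -2, -8, 0, -1, -4, -14, -13, -3, -6]
j=4: -8≤-6, i=2, swap(2,4) ⇒ [-10, -15, -8, -2, 1, 0, -1, -4, -14, -13, -3, -6]
j=5: 0>-6, skip
j=6: -1>-6, skip
j=7: -4>-6, skip
j=8: -14≤-6, i=3, swap(3,8) ⇒ [-10, -15, -8, -14, 1, 0, -1, -4, -2, -13, -3, -6]
j=9: -13≤-6, i=4, swap(4,9) ⇒ [-10, -15, -8, -14, -13, 0, -1, -4, -2, 1, -3, -6]
j=10: -3>-6, skip
(after j=10) data = [-10, -15, -8, -14, -13, 0, -1, -4, -2, 1, -3, -6]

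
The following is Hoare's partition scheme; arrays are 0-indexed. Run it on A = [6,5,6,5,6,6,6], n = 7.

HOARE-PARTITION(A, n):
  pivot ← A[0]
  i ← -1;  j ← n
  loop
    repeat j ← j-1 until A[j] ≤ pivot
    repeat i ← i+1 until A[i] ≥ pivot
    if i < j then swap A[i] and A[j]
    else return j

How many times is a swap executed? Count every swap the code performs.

2

pivot = A[0] = 6; i = -1, j = 7
j→6 (A[6]=6≤6), i→0 (A[0]=6≥6); i<j, swap → [6,5,6,5,6,6,6]
j→5 (A[5]=6≤6), i→2 (A[2]=6≥6); i<j, swap → [6,5,6,5,6,6,6]
j→4, i→4; i≥j, return j=4. A = [6,5,6,5,6,6,6]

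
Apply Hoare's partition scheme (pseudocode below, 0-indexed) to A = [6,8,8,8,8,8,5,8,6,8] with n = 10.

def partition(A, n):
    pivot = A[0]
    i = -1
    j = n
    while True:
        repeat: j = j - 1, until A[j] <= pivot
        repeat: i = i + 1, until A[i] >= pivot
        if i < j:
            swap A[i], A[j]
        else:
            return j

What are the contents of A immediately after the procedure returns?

pivot=6
j stops at 8 (6), i stops at 0 (6); swap ⇒ [6,8,8,8,8,8,5,8,6,8]
j stops at 6 (5), i stops at 1 (8); swap ⇒ [6,5,8,8,8,8,8,8,6,8]
j stops at 1, i stops at 2; i≥j ⇒ return 1. A=[6,5,8,8,8,8,8,8,6,8]

[6,5,8,8,8,8,8,8,6,8]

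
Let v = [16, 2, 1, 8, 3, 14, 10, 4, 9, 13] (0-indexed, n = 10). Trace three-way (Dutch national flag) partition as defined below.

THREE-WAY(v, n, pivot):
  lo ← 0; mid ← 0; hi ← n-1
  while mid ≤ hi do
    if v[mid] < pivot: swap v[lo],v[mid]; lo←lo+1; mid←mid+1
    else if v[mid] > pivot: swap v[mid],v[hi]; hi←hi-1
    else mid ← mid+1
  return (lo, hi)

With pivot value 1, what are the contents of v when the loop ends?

[1, 2, 8, 3, 14, 10, 4, 9, 13, 16]

pivot = 1; lo=0, mid=0, hi=9
v[mid]=16>1: swap v[0],v[9]; hi=8 → [13, 2, 1, 8, 3, 14, 10, 4, 9, 16]
v[mid]=13>1: swap v[0],v[8]; hi=7 → [9, 2, 1, 8, 3, 14, 10, 4, 13, 16]
v[mid]=9>1: swap v[0],v[7]; hi=6 → [4, 2, 1, 8, 3, 14, 10, 9, 13, 16]
v[mid]=4>1: swap v[0],v[6]; hi=5 → [10, 2, 1, 8, 3, 14, 4, 9, 13, 16]
v[mid]=10>1: swap v[0],v[5]; hi=4 → [14, 2, 1, 8, 3, 10, 4, 9, 13, 16]
v[mid]=14>1: swap v[0],v[4]; hi=3 → [3, 2, 1, 8, 14, 10, 4, 9, 13, 16]
v[mid]=3>1: swap v[0],v[3]; hi=2 → [8, 2, 1, 3, 14, 10, 4, 9, 13, 16]
v[mid]=8>1: swap v[0],v[2]; hi=1 → [1, 2, 8, 3, 14, 10, 4, 9, 13, 16]
v[mid]=1=1: mid=1
v[mid]=2>1: swap v[1],v[1]; hi=0 → [1, 2, 8, 3, 14, 10, 4, 9, 13, 16]
end: lo=0, hi=0; v = [1, 2, 8, 3, 14, 10, 4, 9, 13, 16]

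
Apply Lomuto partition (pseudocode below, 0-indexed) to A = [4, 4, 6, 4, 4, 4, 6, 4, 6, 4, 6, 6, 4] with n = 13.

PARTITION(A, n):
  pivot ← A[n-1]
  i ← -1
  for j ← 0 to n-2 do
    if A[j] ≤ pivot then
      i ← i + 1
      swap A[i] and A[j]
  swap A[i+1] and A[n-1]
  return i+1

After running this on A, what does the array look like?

pivot=4, i=-1
j=0: 4≤4, i=0, swap(0,0) ⇒ [4, 4, 6, 4, 4, 4, 6, 4, 6, 4, 6, 6, 4]
j=1: 4≤4, i=1, swap(1,1) ⇒ [4, 4, 6, 4, 4, 4, 6, 4, 6, 4, 6, 6, 4]
j=2: 6>4, skip
j=3: 4≤4, i=2, swap(2,3) ⇒ [4, 4, 4, 6, 4, 4, 6, 4, 6, 4, 6, 6, 4]
j=4: 4≤4, i=3, swap(3,4) ⇒ [4, 4, 4, 4, 6, 4, 6, 4, 6, 4, 6, 6, 4]
j=5: 4≤4, i=4, swap(4,5) ⇒ [4, 4, 4, 4, 4, 6, 6, 4, 6, 4, 6, 6, 4]
j=6: 6>4, skip
j=7: 4≤4, i=5, swap(5,7) ⇒ [4, 4, 4, 4, 4, 4, 6, 6, 6, 4, 6, 6, 4]
j=8: 6>4, skip
j=9: 4≤4, i=6, swap(6,9) ⇒ [4, 4, 4, 4, 4, 4, 4, 6, 6, 6, 6, 6, 4]
j=10: 6>4, skip
j=11: 6>4, skip
swap(7,12) ⇒ [4, 4, 4, 4, 4, 4, 4, 4, 6, 6, 6, 6, 6]; return 7

[4, 4, 4, 4, 4, 4, 4, 4, 6, 6, 6, 6, 6]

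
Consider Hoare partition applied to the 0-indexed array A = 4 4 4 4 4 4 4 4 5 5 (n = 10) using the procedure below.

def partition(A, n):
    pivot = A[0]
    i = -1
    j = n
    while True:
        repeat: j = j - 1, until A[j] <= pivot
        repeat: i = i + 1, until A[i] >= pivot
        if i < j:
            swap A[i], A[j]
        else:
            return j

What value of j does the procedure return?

3

pivot = A[0] = 4; i = -1, j = 10
j→7 (A[7]=4≤4), i→0 (A[0]=4≥4); i<j, swap → 4 4 4 4 4 4 4 4 5 5
j→6 (A[6]=4≤4), i→1 (A[1]=4≥4); i<j, swap → 4 4 4 4 4 4 4 4 5 5
j→5 (A[5]=4≤4), i→2 (A[2]=4≥4); i<j, swap → 4 4 4 4 4 4 4 4 5 5
j→4 (A[4]=4≤4), i→3 (A[3]=4≥4); i<j, swap → 4 4 4 4 4 4 4 4 5 5
j→3, i→4; i≥j, return j=3. A = 4 4 4 4 4 4 4 4 5 5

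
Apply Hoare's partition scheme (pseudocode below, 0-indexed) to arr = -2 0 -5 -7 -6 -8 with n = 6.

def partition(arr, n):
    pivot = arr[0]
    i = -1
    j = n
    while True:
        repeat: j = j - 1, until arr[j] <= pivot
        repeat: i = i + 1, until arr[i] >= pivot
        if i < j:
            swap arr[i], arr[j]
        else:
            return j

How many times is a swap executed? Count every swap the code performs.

pivot = arr[0] = -2; i = -1, j = 6
j→5 (arr[5]=-8≤-2), i→0 (arr[0]=-2≥-2); i<j, swap → -8 0 -5 -7 -6 -2
j→4 (arr[4]=-6≤-2), i→1 (arr[1]=0≥-2); i<j, swap → -8 -6 -5 -7 0 -2
j→3, i→4; i≥j, return j=3. arr = -8 -6 -5 -7 0 -2

2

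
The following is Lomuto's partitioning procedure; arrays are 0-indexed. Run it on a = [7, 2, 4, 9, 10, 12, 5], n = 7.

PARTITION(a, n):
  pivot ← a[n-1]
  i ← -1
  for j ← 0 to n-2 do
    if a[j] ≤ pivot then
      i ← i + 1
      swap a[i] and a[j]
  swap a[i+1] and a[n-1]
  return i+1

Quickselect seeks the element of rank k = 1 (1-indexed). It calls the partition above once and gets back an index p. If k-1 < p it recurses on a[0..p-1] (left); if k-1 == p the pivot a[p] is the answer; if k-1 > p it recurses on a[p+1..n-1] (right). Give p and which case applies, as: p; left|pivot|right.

2; left

pivot=5, i=-1
j=0: 7>5, skip
j=1: 2≤5, i=0, swap(0,1) ⇒ [2, 7, 4, 9, 10, 12, 5]
j=2: 4≤5, i=1, swap(1,2) ⇒ [2, 4, 7, 9, 10, 12, 5]
j=3: 9>5, skip
j=4: 10>5, skip
j=5: 12>5, skip
swap(2,6) ⇒ [2, 4, 5, 9, 10, 12, 7]; return 2
p = 2; k-1 = 0 < 2 ⇒ left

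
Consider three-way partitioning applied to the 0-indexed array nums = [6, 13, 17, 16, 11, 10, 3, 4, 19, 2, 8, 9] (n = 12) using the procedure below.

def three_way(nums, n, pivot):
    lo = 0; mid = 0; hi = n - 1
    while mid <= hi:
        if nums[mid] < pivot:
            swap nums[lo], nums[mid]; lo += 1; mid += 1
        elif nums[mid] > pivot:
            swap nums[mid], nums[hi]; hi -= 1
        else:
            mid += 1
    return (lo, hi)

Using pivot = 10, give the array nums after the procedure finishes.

pivot = 10; lo=0, mid=0, hi=11
nums[mid]=6<10: swap nums[0],nums[0]; lo=1,mid=1 → [6, 13, 17, 16, 11, 10, 3, 4, 19, 2, 8, 9]
nums[mid]=13>10: swap nums[1],nums[11]; hi=10 → [6, 9, 17, 16, 11, 10, 3, 4, 19, 2, 8, 13]
nums[mid]=9<10: swap nums[1],nums[1]; lo=2,mid=2 → [6, 9, 17, 16, 11, 10, 3, 4, 19, 2, 8, 13]
nums[mid]=17>10: swap nums[2],nums[10]; hi=9 → [6, 9, 8, 16, 11, 10, 3, 4, 19, 2, 17, 13]
nums[mid]=8<10: swap nums[2],nums[2]; lo=3,mid=3 → [6, 9, 8, 16, 11, 10, 3, 4, 19, 2, 17, 13]
nums[mid]=16>10: swap nums[3],nums[9]; hi=8 → [6, 9, 8, 2, 11, 10, 3, 4, 19, 16, 17, 13]
nums[mid]=2<10: swap nums[3],nums[3]; lo=4,mid=4 → [6, 9, 8, 2, 11, 10, 3, 4, 19, 16, 17, 13]
nums[mid]=11>10: swap nums[4],nums[8]; hi=7 → [6, 9, 8, 2, 19, 10, 3, 4, 11, 16, 17, 13]
nums[mid]=19>10: swap nums[4],nums[7]; hi=6 → [6, 9, 8, 2, 4, 10, 3, 19, 11, 16, 17, 13]
nums[mid]=4<10: swap nums[4],nums[4]; lo=5,mid=5 → [6, 9, 8, 2, 4, 10, 3, 19, 11, 16, 17, 13]
nums[mid]=10=10: mid=6
nums[mid]=3<10: swap nums[5],nums[6]; lo=6,mid=7 → [6, 9, 8, 2, 4, 3, 10, 19, 11, 16, 17, 13]
end: lo=6, hi=6; nums = [6, 9, 8, 2, 4, 3, 10, 19, 11, 16, 17, 13]

[6, 9, 8, 2, 4, 3, 10, 19, 11, 16, 17, 13]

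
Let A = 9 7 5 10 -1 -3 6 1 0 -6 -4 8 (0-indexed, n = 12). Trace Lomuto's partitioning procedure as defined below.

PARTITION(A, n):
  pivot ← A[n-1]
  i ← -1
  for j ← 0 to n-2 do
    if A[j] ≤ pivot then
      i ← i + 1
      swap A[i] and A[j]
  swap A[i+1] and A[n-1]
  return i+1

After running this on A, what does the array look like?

7 5 -1 -3 6 1 0 -6 -4 8 9 10

pivot = A[11] = 8; i = -1
j=0: A[0]=9 > 8 → no swap
j=1: A[1]=7 ≤ 8 → i=0, swap A[0],A[1] → 7 9 5 10 -1 -3 6 1 0 -6 -4 8
j=2: A[2]=5 ≤ 8 → i=1, swap A[1],A[2] → 7 5 9 10 -1 -3 6 1 0 -6 -4 8
j=3: A[3]=10 > 8 → no swap
j=4: A[4]=-1 ≤ 8 → i=2, swap A[2],A[4] → 7 5 -1 10 9 -3 6 1 0 -6 -4 8
j=5: A[5]=-3 ≤ 8 → i=3, swap A[3],A[5] → 7 5 -1 -3 9 10 6 1 0 -6 -4 8
j=6: A[6]=6 ≤ 8 → i=4, swap A[4],A[6] → 7 5 -1 -3 6 10 9 1 0 -6 -4 8
j=7: A[7]=1 ≤ 8 → i=5, swap A[5],A[7] → 7 5 -1 -3 6 1 9 10 0 -6 -4 8
j=8: A[8]=0 ≤ 8 → i=6, swap A[6],A[8] → 7 5 -1 -3 6 1 0 10 9 -6 -4 8
j=9: A[9]=-6 ≤ 8 → i=7, swap A[7],A[9] → 7 5 -1 -3 6 1 0 -6 9 10 -4 8
j=10: A[10]=-4 ≤ 8 → i=8, swap A[8],A[10] → 7 5 -1 -3 6 1 0 -6 -4 10 9 8
final swap A[9],A[11] → 7 5 -1 -3 6 1 0 -6 -4 8 9 10; return 9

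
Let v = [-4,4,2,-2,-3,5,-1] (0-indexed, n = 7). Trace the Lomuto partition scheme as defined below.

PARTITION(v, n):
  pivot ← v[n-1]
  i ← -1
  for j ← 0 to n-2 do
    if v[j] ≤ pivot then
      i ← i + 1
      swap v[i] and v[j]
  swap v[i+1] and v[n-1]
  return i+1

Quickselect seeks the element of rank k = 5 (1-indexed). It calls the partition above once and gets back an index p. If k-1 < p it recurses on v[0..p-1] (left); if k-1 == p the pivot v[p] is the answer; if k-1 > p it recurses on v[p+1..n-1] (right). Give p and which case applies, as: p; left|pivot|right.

3; right

pivot=-1, i=-1
j=0: -4≤-1, i=0, swap(0,0) ⇒ [-4,4,2,-2,-3,5,-1]
j=1: 4>-1, skip
j=2: 2>-1, skip
j=3: -2≤-1, i=1, swap(1,3) ⇒ [-4,-2,2,4,-3,5,-1]
j=4: -3≤-1, i=2, swap(2,4) ⇒ [-4,-2,-3,4,2,5,-1]
j=5: 5>-1, skip
swap(3,6) ⇒ [-4,-2,-3,-1,2,5,4]; return 3
p = 3; k-1 = 4 > 3 ⇒ right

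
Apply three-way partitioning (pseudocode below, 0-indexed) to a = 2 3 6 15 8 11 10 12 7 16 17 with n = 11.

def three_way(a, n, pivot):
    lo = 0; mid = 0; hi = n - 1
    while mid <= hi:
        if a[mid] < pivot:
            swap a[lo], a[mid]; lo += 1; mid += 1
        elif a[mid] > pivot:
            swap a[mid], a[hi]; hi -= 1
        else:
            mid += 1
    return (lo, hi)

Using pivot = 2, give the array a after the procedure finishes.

2 6 15 8 11 10 12 7 16 17 3

pivot = 2; lo=0, mid=0, hi=10
a[mid]=2=2: mid=1
a[mid]=3>2: swap a[1],a[10]; hi=9 → 2 17 6 15 8 11 10 12 7 16 3
a[mid]=17>2: swap a[1],a[9]; hi=8 → 2 16 6 15 8 11 10 12 7 17 3
a[mid]=16>2: swap a[1],a[8]; hi=7 → 2 7 6 15 8 11 10 12 16 17 3
a[mid]=7>2: swap a[1],a[7]; hi=6 → 2 12 6 15 8 11 10 7 16 17 3
a[mid]=12>2: swap a[1],a[6]; hi=5 → 2 10 6 15 8 11 12 7 16 17 3
a[mid]=10>2: swap a[1],a[5]; hi=4 → 2 11 6 15 8 10 12 7 16 17 3
a[mid]=11>2: swap a[1],a[4]; hi=3 → 2 8 6 15 11 10 12 7 16 17 3
a[mid]=8>2: swap a[1],a[3]; hi=2 → 2 15 6 8 11 10 12 7 16 17 3
a[mid]=15>2: swap a[1],a[2]; hi=1 → 2 6 15 8 11 10 12 7 16 17 3
a[mid]=6>2: swap a[1],a[1]; hi=0 → 2 6 15 8 11 10 12 7 16 17 3
end: lo=0, hi=0; a = 2 6 15 8 11 10 12 7 16 17 3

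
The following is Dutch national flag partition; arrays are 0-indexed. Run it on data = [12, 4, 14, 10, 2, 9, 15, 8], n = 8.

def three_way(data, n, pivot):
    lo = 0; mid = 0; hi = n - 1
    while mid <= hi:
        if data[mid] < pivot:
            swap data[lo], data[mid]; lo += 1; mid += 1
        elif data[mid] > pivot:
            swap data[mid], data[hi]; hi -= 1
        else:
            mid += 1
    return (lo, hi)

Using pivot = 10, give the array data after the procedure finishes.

pivot = 10; lo=0, mid=0, hi=7
data[mid]=12>10: swap data[0],data[7]; hi=6 → [8, 4, 14, 10, 2, 9, 15, 12]
data[mid]=8<10: swap data[0],data[0]; lo=1,mid=1 → [8, 4, 14, 10, 2, 9, 15, 12]
data[mid]=4<10: swap data[1],data[1]; lo=2,mid=2 → [8, 4, 14, 10, 2, 9, 15, 12]
data[mid]=14>10: swap data[2],data[6]; hi=5 → [8, 4, 15, 10, 2, 9, 14, 12]
data[mid]=15>10: swap data[2],data[5]; hi=4 → [8, 4, 9, 10, 2, 15, 14, 12]
data[mid]=9<10: swap data[2],data[2]; lo=3,mid=3 → [8, 4, 9, 10, 2, 15, 14, 12]
data[mid]=10=10: mid=4
data[mid]=2<10: swap data[3],data[4]; lo=4,mid=5 → [8, 4, 9, 2, 10, 15, 14, 12]
end: lo=4, hi=4; data = [8, 4, 9, 2, 10, 15, 14, 12]

[8, 4, 9, 2, 10, 15, 14, 12]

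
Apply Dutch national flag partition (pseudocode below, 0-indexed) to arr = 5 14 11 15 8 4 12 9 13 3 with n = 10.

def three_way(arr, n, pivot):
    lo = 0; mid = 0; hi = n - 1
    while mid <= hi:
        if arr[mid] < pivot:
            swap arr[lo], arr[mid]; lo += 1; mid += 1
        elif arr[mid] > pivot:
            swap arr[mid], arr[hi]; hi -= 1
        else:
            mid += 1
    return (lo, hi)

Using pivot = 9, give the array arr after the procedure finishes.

5 3 4 8 9 12 15 13 11 14

pivot = 9; lo=0, mid=0, hi=9
arr[mid]=5<9: swap arr[0],arr[0]; lo=1,mid=1 → 5 14 11 15 8 4 12 9 13 3
arr[mid]=14>9: swap arr[1],arr[9]; hi=8 → 5 3 11 15 8 4 12 9 13 14
arr[mid]=3<9: swap arr[1],arr[1]; lo=2,mid=2 → 5 3 11 15 8 4 12 9 13 14
arr[mid]=11>9: swap arr[2],arr[8]; hi=7 → 5 3 13 15 8 4 12 9 11 14
arr[mid]=13>9: swap arr[2],arr[7]; hi=6 → 5 3 9 15 8 4 12 13 11 14
arr[mid]=9=9: mid=3
arr[mid]=15>9: swap arr[3],arr[6]; hi=5 → 5 3 9 12 8 4 15 13 11 14
arr[mid]=12>9: swap arr[3],arr[5]; hi=4 → 5 3 9 4 8 12 15 13 11 14
arr[mid]=4<9: swap arr[2],arr[3]; lo=3,mid=4 → 5 3 4 9 8 12 15 13 11 14
arr[mid]=8<9: swap arr[3],arr[4]; lo=4,mid=5 → 5 3 4 8 9 12 15 13 11 14
end: lo=4, hi=4; arr = 5 3 4 8 9 12 15 13 11 14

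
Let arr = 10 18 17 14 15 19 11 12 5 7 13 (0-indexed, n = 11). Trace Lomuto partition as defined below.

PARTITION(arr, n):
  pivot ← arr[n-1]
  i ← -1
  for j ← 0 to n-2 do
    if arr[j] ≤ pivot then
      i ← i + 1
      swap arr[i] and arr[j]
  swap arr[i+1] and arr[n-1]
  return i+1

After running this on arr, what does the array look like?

pivot=13, i=-1
j=0: 10≤13, i=0, swap(0,0) ⇒ 10 18 17 14 15 19 11 12 5 7 13
j=1: 18>13, skip
j=2: 17>13, skip
j=3: 14>13, skip
j=4: 15>13, skip
j=5: 19>13, skip
j=6: 11≤13, i=1, swap(1,6) ⇒ 10 11 17 14 15 19 18 12 5 7 13
j=7: 12≤13, i=2, swap(2,7) ⇒ 10 11 12 14 15 19 18 17 5 7 13
j=8: 5≤13, i=3, swap(3,8) ⇒ 10 11 12 5 15 19 18 17 14 7 13
j=9: 7≤13, i=4, swap(4,9) ⇒ 10 11 12 5 7 19 18 17 14 15 13
swap(5,10) ⇒ 10 11 12 5 7 13 18 17 14 15 19; return 5

10 11 12 5 7 13 18 17 14 15 19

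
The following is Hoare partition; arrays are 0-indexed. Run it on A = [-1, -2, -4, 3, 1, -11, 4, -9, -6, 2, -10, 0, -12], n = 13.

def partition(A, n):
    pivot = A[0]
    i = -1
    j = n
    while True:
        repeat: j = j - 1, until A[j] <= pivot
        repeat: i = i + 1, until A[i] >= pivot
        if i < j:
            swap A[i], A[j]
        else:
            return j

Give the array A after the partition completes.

[-12, -2, -4, -10, -6, -11, -9, 4, 1, 2, 3, 0, -1]

pivot=-1
j stops at 12 (-12), i stops at 0 (-1); swap ⇒ [-12, -2, -4, 3, 1, -11, 4, -9, -6, 2, -10, 0, -1]
j stops at 10 (-10), i stops at 3 (3); swap ⇒ [-12, -2, -4, -10, 1, -11, 4, -9, -6, 2, 3, 0, -1]
j stops at 8 (-6), i stops at 4 (1); swap ⇒ [-12, -2, -4, -10, -6, -11, 4, -9, 1, 2, 3, 0, -1]
j stops at 7 (-9), i stops at 6 (4); swap ⇒ [-12, -2, -4, -10, -6, -11, -9, 4, 1, 2, 3, 0, -1]
j stops at 6, i stops at 7; i≥j ⇒ return 6. A=[-12, -2, -4, -10, -6, -11, -9, 4, 1, 2, 3, 0, -1]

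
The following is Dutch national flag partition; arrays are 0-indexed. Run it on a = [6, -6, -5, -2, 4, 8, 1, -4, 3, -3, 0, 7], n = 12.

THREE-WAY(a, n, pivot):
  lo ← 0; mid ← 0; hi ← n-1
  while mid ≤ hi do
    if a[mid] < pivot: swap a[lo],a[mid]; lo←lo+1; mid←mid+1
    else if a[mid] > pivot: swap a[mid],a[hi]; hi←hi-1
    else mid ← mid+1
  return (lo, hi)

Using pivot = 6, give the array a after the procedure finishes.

[-6, -5, -2, 4, 0, 1, -4, 3, -3, 6, 7, 8]

pivot = 6; lo=0, mid=0, hi=11
a[mid]=6=6: mid=1
a[mid]=-6<6: swap a[0],a[1]; lo=1,mid=2 → [-6, 6, -5, -2, 4, 8, 1, -4, 3, -3, 0, 7]
a[mid]=-5<6: swap a[1],a[2]; lo=2,mid=3 → [-6, -5, 6, -2, 4, 8, 1, -4, 3, -3, 0, 7]
a[mid]=-2<6: swap a[2],a[3]; lo=3,mid=4 → [-6, -5, -2, 6, 4, 8, 1, -4, 3, -3, 0, 7]
a[mid]=4<6: swap a[3],a[4]; lo=4,mid=5 → [-6, -5, -2, 4, 6, 8, 1, -4, 3, -3, 0, 7]
a[mid]=8>6: swap a[5],a[11]; hi=10 → [-6, -5, -2, 4, 6, 7, 1, -4, 3, -3, 0, 8]
a[mid]=7>6: swap a[5],a[10]; hi=9 → [-6, -5, -2, 4, 6, 0, 1, -4, 3, -3, 7, 8]
a[mid]=0<6: swap a[4],a[5]; lo=5,mid=6 → [-6, -5, -2, 4, 0, 6, 1, -4, 3, -3, 7, 8]
a[mid]=1<6: swap a[5],a[6]; lo=6,mid=7 → [-6, -5, -2, 4, 0, 1, 6, -4, 3, -3, 7, 8]
a[mid]=-4<6: swap a[6],a[7]; lo=7,mid=8 → [-6, -5, -2, 4, 0, 1, -4, 6, 3, -3, 7, 8]
a[mid]=3<6: swap a[7],a[8]; lo=8,mid=9 → [-6, -5, -2, 4, 0, 1, -4, 3, 6, -3, 7, 8]
a[mid]=-3<6: swap a[8],a[9]; lo=9,mid=10 → [-6, -5, -2, 4, 0, 1, -4, 3, -3, 6, 7, 8]
end: lo=9, hi=9; a = [-6, -5, -2, 4, 0, 1, -4, 3, -3, 6, 7, 8]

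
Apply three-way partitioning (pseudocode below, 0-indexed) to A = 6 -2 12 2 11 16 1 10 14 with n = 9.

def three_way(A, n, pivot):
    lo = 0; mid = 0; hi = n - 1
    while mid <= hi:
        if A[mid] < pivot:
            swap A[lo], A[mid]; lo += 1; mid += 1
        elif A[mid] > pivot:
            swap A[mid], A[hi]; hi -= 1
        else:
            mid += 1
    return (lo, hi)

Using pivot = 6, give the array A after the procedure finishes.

-2 1 2 6 16 11 10 14 12

pivot = 6; lo=0, mid=0, hi=8
A[mid]=6=6: mid=1
A[mid]=-2<6: swap A[0],A[1]; lo=1,mid=2 → -2 6 12 2 11 16 1 10 14
A[mid]=12>6: swap A[2],A[8]; hi=7 → -2 6 14 2 11 16 1 10 12
A[mid]=14>6: swap A[2],A[7]; hi=6 → -2 6 10 2 11 16 1 14 12
A[mid]=10>6: swap A[2],A[6]; hi=5 → -2 6 1 2 11 16 10 14 12
A[mid]=1<6: swap A[1],A[2]; lo=2,mid=3 → -2 1 6 2 11 16 10 14 12
A[mid]=2<6: swap A[2],A[3]; lo=3,mid=4 → -2 1 2 6 11 16 10 14 12
A[mid]=11>6: swap A[4],A[5]; hi=4 → -2 1 2 6 16 11 10 14 12
A[mid]=16>6: swap A[4],A[4]; hi=3 → -2 1 2 6 16 11 10 14 12
end: lo=3, hi=3; A = -2 1 2 6 16 11 10 14 12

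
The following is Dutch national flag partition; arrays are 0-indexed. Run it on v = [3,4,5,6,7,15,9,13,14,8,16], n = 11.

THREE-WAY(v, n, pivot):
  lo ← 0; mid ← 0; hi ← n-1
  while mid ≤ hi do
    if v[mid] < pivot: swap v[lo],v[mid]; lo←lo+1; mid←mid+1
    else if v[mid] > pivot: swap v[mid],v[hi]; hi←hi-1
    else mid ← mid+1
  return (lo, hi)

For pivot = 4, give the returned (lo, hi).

(1, 1)

pivot = 4; lo=0, mid=0, hi=10
v[mid]=3<4: swap v[0],v[0]; lo=1,mid=1 → [3,4,5,6,7,15,9,13,14,8,16]
v[mid]=4=4: mid=2
v[mid]=5>4: swap v[2],v[10]; hi=9 → [3,4,16,6,7,15,9,13,14,8,5]
v[mid]=16>4: swap v[2],v[9]; hi=8 → [3,4,8,6,7,15,9,13,14,16,5]
v[mid]=8>4: swap v[2],v[8]; hi=7 → [3,4,14,6,7,15,9,13,8,16,5]
v[mid]=14>4: swap v[2],v[7]; hi=6 → [3,4,13,6,7,15,9,14,8,16,5]
v[mid]=13>4: swap v[2],v[6]; hi=5 → [3,4,9,6,7,15,13,14,8,16,5]
v[mid]=9>4: swap v[2],v[5]; hi=4 → [3,4,15,6,7,9,13,14,8,16,5]
v[mid]=15>4: swap v[2],v[4]; hi=3 → [3,4,7,6,15,9,13,14,8,16,5]
v[mid]=7>4: swap v[2],v[3]; hi=2 → [3,4,6,7,15,9,13,14,8,16,5]
v[mid]=6>4: swap v[2],v[2]; hi=1 → [3,4,6,7,15,9,13,14,8,16,5]
end: lo=1, hi=1; v = [3,4,6,7,15,9,13,14,8,16,5]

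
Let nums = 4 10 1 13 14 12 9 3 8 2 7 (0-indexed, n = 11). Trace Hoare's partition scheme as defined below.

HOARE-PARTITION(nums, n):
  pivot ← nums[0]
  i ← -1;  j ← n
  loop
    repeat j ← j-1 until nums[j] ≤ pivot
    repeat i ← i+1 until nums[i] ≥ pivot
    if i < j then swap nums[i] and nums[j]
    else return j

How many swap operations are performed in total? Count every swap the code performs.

pivot = nums[0] = 4; i = -1, j = 11
j→9 (nums[9]=2≤4), i→0 (nums[0]=4≥4); i<j, swap → 2 10 1 13 14 12 9 3 8 4 7
j→7 (nums[7]=3≤4), i→1 (nums[1]=10≥4); i<j, swap → 2 3 1 13 14 12 9 10 8 4 7
j→2, i→3; i≥j, return j=2. nums = 2 3 1 13 14 12 9 10 8 4 7

2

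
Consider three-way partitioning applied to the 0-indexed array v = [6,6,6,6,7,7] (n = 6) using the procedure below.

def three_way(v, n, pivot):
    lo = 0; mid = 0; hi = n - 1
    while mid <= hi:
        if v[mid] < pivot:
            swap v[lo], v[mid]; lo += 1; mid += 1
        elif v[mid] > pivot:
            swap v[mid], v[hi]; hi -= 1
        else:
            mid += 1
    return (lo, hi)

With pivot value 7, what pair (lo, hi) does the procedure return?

lo=0 mid=0 hi=5
6<7: swap(0,0), lo=1 mid=1 ⇒ [6,6,6,6,7,7]
6<7: swap(1,1), lo=2 mid=2 ⇒ [6,6,6,6,7,7]
6<7: swap(2,2), lo=3 mid=3 ⇒ [6,6,6,6,7,7]
6<7: swap(3,3), lo=4 mid=4 ⇒ [6,6,6,6,7,7]
7=7: mid=5
7=7: mid=6
done. lo=4 hi=5; v=[6,6,6,6,7,7]

(4, 5)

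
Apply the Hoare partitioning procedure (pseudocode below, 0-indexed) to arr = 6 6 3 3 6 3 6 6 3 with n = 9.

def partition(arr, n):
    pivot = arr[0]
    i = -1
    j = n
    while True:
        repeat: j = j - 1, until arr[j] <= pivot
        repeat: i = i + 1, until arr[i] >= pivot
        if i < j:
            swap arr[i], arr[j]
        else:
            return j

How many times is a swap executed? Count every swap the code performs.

3

pivot=6
j stops at 8 (3), i stops at 0 (6); swap ⇒ 3 6 3 3 6 3 6 6 6
j stops at 7 (6), i stops at 1 (6); swap ⇒ 3 6 3 3 6 3 6 6 6
j stops at 6 (6), i stops at 4 (6); swap ⇒ 3 6 3 3 6 3 6 6 6
j stops at 5, i stops at 6; i≥j ⇒ return 5. arr=3 6 3 3 6 3 6 6 6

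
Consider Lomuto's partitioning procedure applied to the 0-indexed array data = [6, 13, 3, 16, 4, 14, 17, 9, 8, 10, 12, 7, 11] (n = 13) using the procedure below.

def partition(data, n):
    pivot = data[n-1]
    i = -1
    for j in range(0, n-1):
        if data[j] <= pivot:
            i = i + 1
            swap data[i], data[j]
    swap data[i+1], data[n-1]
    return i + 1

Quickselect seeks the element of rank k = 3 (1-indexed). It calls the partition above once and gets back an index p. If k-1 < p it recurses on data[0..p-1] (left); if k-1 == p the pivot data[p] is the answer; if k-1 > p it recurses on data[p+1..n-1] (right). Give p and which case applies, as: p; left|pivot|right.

7; left

pivot=11, i=-1
j=0: 6≤11, i=0, swap(0,0) ⇒ [6, 13, 3, 16, 4, 14, 17, 9, 8, 10, 12, 7, 11]
j=1: 13>11, skip
j=2: 3≤11, i=1, swap(1,2) ⇒ [6, 3, 13, 16, 4, 14, 17, 9, 8, 10, 12, 7, 11]
j=3: 16>11, skip
j=4: 4≤11, i=2, swap(2,4) ⇒ [6, 3, 4, 16, 13, 14, 17, 9, 8, 10, 12, 7, 11]
j=5: 14>11, skip
j=6: 17>11, skip
j=7: 9≤11, i=3, swap(3,7) ⇒ [6, 3, 4, 9, 13, 14, 17, 16, 8, 10, 12, 7, 11]
j=8: 8≤11, i=4, swap(4,8) ⇒ [6, 3, 4, 9, 8, 14, 17, 16, 13, 10, 12, 7, 11]
j=9: 10≤11, i=5, swap(5,9) ⇒ [6, 3, 4, 9, 8, 10, 17, 16, 13, 14, 12, 7, 11]
j=10: 12>11, skip
j=11: 7≤11, i=6, swap(6,11) ⇒ [6, 3, 4, 9, 8, 10, 7, 16, 13, 14, 12, 17, 11]
swap(7,12) ⇒ [6, 3, 4, 9, 8, 10, 7, 11, 13, 14, 12, 17, 16]; return 7
p = 7; k-1 = 2 < 7 ⇒ left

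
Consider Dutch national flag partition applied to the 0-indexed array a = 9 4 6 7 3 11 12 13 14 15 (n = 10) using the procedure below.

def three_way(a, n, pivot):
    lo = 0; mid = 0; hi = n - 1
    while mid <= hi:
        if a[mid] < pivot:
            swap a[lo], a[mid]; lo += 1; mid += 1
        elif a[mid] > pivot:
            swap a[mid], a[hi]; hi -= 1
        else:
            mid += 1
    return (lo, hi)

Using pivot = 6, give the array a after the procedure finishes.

lo=0 mid=0 hi=9
9>6: swap(0,9), hi=8 ⇒ 15 4 6 7 3 11 12 13 14 9
15>6: swap(0,8), hi=7 ⇒ 14 4 6 7 3 11 12 13 15 9
14>6: swap(0,7), hi=6 ⇒ 13 4 6 7 3 11 12 14 15 9
13>6: swap(0,6), hi=5 ⇒ 12 4 6 7 3 11 13 14 15 9
12>6: swap(0,5), hi=4 ⇒ 11 4 6 7 3 12 13 14 15 9
11>6: swap(0,4), hi=3 ⇒ 3 4 6 7 11 12 13 14 15 9
3<6: swap(0,0), lo=1 mid=1 ⇒ 3 4 6 7 11 12 13 14 15 9
4<6: swap(1,1), lo=2 mid=2 ⇒ 3 4 6 7 11 12 13 14 15 9
6=6: mid=3
7>6: swap(3,3), hi=2 ⇒ 3 4 6 7 11 12 13 14 15 9
done. lo=2 hi=2; a=3 4 6 7 11 12 13 14 15 9

3 4 6 7 11 12 13 14 15 9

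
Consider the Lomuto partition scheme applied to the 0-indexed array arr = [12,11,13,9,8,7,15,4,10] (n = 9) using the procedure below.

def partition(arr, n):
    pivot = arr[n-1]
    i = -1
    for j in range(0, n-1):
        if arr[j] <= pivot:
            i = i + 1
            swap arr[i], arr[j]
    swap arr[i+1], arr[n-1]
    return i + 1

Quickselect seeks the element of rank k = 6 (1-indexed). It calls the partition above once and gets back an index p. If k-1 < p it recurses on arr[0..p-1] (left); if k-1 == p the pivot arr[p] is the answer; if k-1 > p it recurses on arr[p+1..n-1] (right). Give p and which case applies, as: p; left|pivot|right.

4; right

pivot=10, i=-1
j=0: 12>10, skip
j=1: 11>10, skip
j=2: 13>10, skip
j=3: 9≤10, i=0, swap(0,3) ⇒ [9,11,13,12,8,7,15,4,10]
j=4: 8≤10, i=1, swap(1,4) ⇒ [9,8,13,12,11,7,15,4,10]
j=5: 7≤10, i=2, swap(2,5) ⇒ [9,8,7,12,11,13,15,4,10]
j=6: 15>10, skip
j=7: 4≤10, i=3, swap(3,7) ⇒ [9,8,7,4,11,13,15,12,10]
swap(4,8) ⇒ [9,8,7,4,10,13,15,12,11]; return 4
p = 4; k-1 = 5 > 4 ⇒ right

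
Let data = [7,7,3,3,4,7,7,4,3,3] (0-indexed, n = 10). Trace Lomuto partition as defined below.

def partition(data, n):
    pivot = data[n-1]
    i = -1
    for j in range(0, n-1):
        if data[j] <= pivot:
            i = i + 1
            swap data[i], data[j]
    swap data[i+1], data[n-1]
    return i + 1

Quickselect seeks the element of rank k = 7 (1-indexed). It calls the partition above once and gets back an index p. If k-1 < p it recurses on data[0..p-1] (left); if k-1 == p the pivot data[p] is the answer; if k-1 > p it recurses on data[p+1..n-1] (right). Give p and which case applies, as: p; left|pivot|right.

3; right

pivot = data[9] = 3; i = -1
j=0: data[0]=7 > 3 → no swap
j=1: data[1]=7 > 3 → no swap
j=2: data[2]=3 ≤ 3 → i=0, swap data[0],data[2] → [3,7,7,3,4,7,7,4,3,3]
j=3: data[3]=3 ≤ 3 → i=1, swap data[1],data[3] → [3,3,7,7,4,7,7,4,3,3]
j=4: data[4]=4 > 3 → no swap
j=5: data[5]=7 > 3 → no swap
j=6: data[6]=7 > 3 → no swap
j=7: data[7]=4 > 3 → no swap
j=8: data[8]=3 ≤ 3 → i=2, swap data[2],data[8] → [3,3,3,7,4,7,7,4,7,3]
final swap data[3],data[9] → [3,3,3,3,4,7,7,4,7,7]; return 3
p = 3; k-1 = 6 > 3 ⇒ right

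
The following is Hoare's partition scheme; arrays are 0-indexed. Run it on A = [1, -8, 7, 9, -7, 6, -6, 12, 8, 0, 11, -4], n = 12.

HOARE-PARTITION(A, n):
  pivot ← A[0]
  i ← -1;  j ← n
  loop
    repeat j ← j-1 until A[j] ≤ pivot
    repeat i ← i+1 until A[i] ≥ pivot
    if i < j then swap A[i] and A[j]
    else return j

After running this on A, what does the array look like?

pivot=1
j stops at 11 (-4), i stops at 0 (1); swap ⇒ [-4, -8, 7, 9, -7, 6, -6, 12, 8, 0, 11, 1]
j stops at 9 (0), i stops at 2 (7); swap ⇒ [-4, -8, 0, 9, -7, 6, -6, 12, 8, 7, 11, 1]
j stops at 6 (-6), i stops at 3 (9); swap ⇒ [-4, -8, 0, -6, -7, 6, 9, 12, 8, 7, 11, 1]
j stops at 4, i stops at 5; i≥j ⇒ return 4. A=[-4, -8, 0, -6, -7, 6, 9, 12, 8, 7, 11, 1]

[-4, -8, 0, -6, -7, 6, 9, 12, 8, 7, 11, 1]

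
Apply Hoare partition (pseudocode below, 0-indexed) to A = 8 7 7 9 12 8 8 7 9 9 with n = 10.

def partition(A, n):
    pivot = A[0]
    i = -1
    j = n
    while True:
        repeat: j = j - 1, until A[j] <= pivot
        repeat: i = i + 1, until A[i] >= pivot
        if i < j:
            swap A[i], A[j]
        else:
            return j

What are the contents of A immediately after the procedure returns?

pivot=8
j stops at 7 (7), i stops at 0 (8); swap ⇒ 7 7 7 9 12 8 8 8 9 9
j stops at 6 (8), i stops at 3 (9); swap ⇒ 7 7 7 8 12 8 9 8 9 9
j stops at 5 (8), i stops at 4 (12); swap ⇒ 7 7 7 8 8 12 9 8 9 9
j stops at 4, i stops at 5; i≥j ⇒ return 4. A=7 7 7 8 8 12 9 8 9 9

7 7 7 8 8 12 9 8 9 9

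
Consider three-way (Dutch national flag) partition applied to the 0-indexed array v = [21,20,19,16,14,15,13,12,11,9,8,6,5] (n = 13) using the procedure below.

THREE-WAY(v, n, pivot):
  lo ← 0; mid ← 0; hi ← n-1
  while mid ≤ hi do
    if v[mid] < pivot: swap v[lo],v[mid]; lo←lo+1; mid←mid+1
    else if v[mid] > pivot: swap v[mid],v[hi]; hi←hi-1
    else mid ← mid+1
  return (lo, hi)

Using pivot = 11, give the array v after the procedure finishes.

[5,6,8,9,11,13,12,15,14,16,19,20,21]

pivot = 11; lo=0, mid=0, hi=12
v[mid]=21>11: swap v[0],v[12]; hi=11 → [5,20,19,16,14,15,13,12,11,9,8,6,21]
v[mid]=5<11: swap v[0],v[0]; lo=1,mid=1 → [5,20,19,16,14,15,13,12,11,9,8,6,21]
v[mid]=20>11: swap v[1],v[11]; hi=10 → [5,6,19,16,14,15,13,12,11,9,8,20,21]
v[mid]=6<11: swap v[1],v[1]; lo=2,mid=2 → [5,6,19,16,14,15,13,12,11,9,8,20,21]
v[mid]=19>11: swap v[2],v[10]; hi=9 → [5,6,8,16,14,15,13,12,11,9,19,20,21]
v[mid]=8<11: swap v[2],v[2]; lo=3,mid=3 → [5,6,8,16,14,15,13,12,11,9,19,20,21]
v[mid]=16>11: swap v[3],v[9]; hi=8 → [5,6,8,9,14,15,13,12,11,16,19,20,21]
v[mid]=9<11: swap v[3],v[3]; lo=4,mid=4 → [5,6,8,9,14,15,13,12,11,16,19,20,21]
v[mid]=14>11: swap v[4],v[8]; hi=7 → [5,6,8,9,11,15,13,12,14,16,19,20,21]
v[mid]=11=11: mid=5
v[mid]=15>11: swap v[5],v[7]; hi=6 → [5,6,8,9,11,12,13,15,14,16,19,20,21]
v[mid]=12>11: swap v[5],v[6]; hi=5 → [5,6,8,9,11,13,12,15,14,16,19,20,21]
v[mid]=13>11: swap v[5],v[5]; hi=4 → [5,6,8,9,11,13,12,15,14,16,19,20,21]
end: lo=4, hi=4; v = [5,6,8,9,11,13,12,15,14,16,19,20,21]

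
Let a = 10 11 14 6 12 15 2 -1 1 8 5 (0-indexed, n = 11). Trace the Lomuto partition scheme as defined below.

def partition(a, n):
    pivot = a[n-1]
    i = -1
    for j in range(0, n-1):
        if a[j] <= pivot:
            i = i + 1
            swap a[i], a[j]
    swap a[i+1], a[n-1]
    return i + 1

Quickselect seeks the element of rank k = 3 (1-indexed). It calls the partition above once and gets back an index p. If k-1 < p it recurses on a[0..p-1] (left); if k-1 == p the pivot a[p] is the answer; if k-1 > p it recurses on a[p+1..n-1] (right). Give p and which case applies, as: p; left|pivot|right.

3; left

pivot=5, i=-1
j=0: 10>5, skip
j=1: 11>5, skip
j=2: 14>5, skip
j=3: 6>5, skip
j=4: 12>5, skip
j=5: 15>5, skip
j=6: 2≤5, i=0, swap(0,6) ⇒ 2 11 14 6 12 15 10 -1 1 8 5
j=7: -1≤5, i=1, swap(1,7) ⇒ 2 -1 14 6 12 15 10 11 1 8 5
j=8: 1≤5, i=2, swap(2,8) ⇒ 2 -1 1 6 12 15 10 11 14 8 5
j=9: 8>5, skip
swap(3,10) ⇒ 2 -1 1 5 12 15 10 11 14 8 6; return 3
p = 3; k-1 = 2 < 3 ⇒ left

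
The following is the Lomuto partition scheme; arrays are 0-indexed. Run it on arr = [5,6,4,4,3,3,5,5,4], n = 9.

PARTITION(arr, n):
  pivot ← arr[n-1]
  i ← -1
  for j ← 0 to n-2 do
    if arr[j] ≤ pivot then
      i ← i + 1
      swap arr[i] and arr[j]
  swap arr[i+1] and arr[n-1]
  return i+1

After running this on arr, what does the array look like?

[4,4,3,3,4,6,5,5,5]

pivot = arr[8] = 4; i = -1
j=0: arr[0]=5 > 4 → no swap
j=1: arr[1]=6 > 4 → no swap
j=2: arr[2]=4 ≤ 4 → i=0, swap arr[0],arr[2] → [4,6,5,4,3,3,5,5,4]
j=3: arr[3]=4 ≤ 4 → i=1, swap arr[1],arr[3] → [4,4,5,6,3,3,5,5,4]
j=4: arr[4]=3 ≤ 4 → i=2, swap arr[2],arr[4] → [4,4,3,6,5,3,5,5,4]
j=5: arr[5]=3 ≤ 4 → i=3, swap arr[3],arr[5] → [4,4,3,3,5,6,5,5,4]
j=6: arr[6]=5 > 4 → no swap
j=7: arr[7]=5 > 4 → no swap
final swap arr[4],arr[8] → [4,4,3,3,4,6,5,5,5]; return 4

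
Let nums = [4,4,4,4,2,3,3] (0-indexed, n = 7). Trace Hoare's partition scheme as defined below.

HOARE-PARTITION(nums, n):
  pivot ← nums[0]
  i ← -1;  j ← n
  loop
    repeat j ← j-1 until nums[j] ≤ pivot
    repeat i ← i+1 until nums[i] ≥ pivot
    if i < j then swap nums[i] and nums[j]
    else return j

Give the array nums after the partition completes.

[3,3,2,4,4,4,4]

pivot = nums[0] = 4; i = -1, j = 7
j→6 (nums[6]=3≤4), i→0 (nums[0]=4≥4); i<j, swap → [3,4,4,4,2,3,4]
j→5 (nums[5]=3≤4), i→1 (nums[1]=4≥4); i<j, swap → [3,3,4,4,2,4,4]
j→4 (nums[4]=2≤4), i→2 (nums[2]=4≥4); i<j, swap → [3,3,2,4,4,4,4]
j→3, i→3; i≥j, return j=3. nums = [3,3,2,4,4,4,4]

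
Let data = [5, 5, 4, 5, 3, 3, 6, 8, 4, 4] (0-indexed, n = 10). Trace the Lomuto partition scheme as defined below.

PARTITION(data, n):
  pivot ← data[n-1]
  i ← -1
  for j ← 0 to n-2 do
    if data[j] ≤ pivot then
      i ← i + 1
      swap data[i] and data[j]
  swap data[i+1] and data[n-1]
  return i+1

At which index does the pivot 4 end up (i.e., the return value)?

4

pivot = data[9] = 4; i = -1
j=0: data[0]=5 > 4 → no swap
j=1: data[1]=5 > 4 → no swap
j=2: data[2]=4 ≤ 4 → i=0, swap data[0],data[2] → [4, 5, 5, 5, 3, 3, 6, 8, 4, 4]
j=3: data[3]=5 > 4 → no swap
j=4: data[4]=3 ≤ 4 → i=1, swap data[1],data[4] → [4, 3, 5, 5, 5, 3, 6, 8, 4, 4]
j=5: data[5]=3 ≤ 4 → i=2, swap data[2],data[5] → [4, 3, 3, 5, 5, 5, 6, 8, 4, 4]
j=6: data[6]=6 > 4 → no swap
j=7: data[7]=8 > 4 → no swap
j=8: data[8]=4 ≤ 4 → i=3, swap data[3],data[8] → [4, 3, 3, 4, 5, 5, 6, 8, 5, 4]
final swap data[4],data[9] → [4, 3, 3, 4, 4, 5, 6, 8, 5, 5]; return 4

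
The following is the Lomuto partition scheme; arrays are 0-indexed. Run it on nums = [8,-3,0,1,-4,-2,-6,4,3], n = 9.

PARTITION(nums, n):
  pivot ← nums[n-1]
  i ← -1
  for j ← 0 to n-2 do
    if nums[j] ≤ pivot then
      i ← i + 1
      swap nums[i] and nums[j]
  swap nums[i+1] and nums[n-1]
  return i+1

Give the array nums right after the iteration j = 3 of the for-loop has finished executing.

[-3,0,1,8,-4,-2,-6,4,3]

pivot = nums[8] = 3; i = -1
j=0: nums[0]=8 > 3 → no swap
j=1: nums[1]=-3 ≤ 3 → i=0, swap nums[0],nums[1] → [-3,8,0,1,-4,-2,-6,4,3]
j=2: nums[2]=0 ≤ 3 → i=1, swap nums[1],nums[2] → [-3,0,8,1,-4,-2,-6,4,3]
j=3: nums[3]=1 ≤ 3 → i=2, swap nums[2],nums[3] → [-3,0,1,8,-4,-2,-6,4,3]
(after j=3) nums = [-3,0,1,8,-4,-2,-6,4,3]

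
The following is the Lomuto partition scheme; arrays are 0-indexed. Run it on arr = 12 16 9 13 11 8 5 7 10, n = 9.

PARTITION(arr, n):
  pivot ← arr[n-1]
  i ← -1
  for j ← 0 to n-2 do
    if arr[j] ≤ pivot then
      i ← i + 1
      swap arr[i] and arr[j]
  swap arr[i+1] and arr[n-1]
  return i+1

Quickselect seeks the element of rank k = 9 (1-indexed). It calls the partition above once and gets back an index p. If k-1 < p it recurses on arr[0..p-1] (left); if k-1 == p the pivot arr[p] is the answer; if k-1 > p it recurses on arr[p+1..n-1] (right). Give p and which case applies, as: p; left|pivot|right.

4; right

pivot=10, i=-1
j=0: 12>10, skip
j=1: 16>10, skip
j=2: 9≤10, i=0, swap(0,2) ⇒ 9 16 12 13 11 8 5 7 10
j=3: 13>10, skip
j=4: 11>10, skip
j=5: 8≤10, i=1, swap(1,5) ⇒ 9 8 12 13 11 16 5 7 10
j=6: 5≤10, i=2, swap(2,6) ⇒ 9 8 5 13 11 16 12 7 10
j=7: 7≤10, i=3, swap(3,7) ⇒ 9 8 5 7 11 16 12 13 10
swap(4,8) ⇒ 9 8 5 7 10 16 12 13 11; return 4
p = 4; k-1 = 8 > 4 ⇒ right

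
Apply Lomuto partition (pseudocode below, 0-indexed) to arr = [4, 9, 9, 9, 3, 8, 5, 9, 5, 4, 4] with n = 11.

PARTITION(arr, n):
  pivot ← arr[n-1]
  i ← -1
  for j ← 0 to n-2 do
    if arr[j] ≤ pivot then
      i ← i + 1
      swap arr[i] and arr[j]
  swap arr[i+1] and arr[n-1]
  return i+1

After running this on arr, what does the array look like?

pivot = arr[10] = 4; i = -1
j=0: arr[0]=4 ≤ 4 → i=0, swap arr[0],arr[0] (no change) → [4, 9, 9, 9, 3, 8, 5, 9, 5, 4, 4]
j=1: arr[1]=9 > 4 → no swap
j=2: arr[2]=9 > 4 → no swap
j=3: arr[3]=9 > 4 → no swap
j=4: arr[4]=3 ≤ 4 → i=1, swap arr[1],arr[4] → [4, 3, 9, 9, 9, 8, 5, 9, 5, 4, 4]
j=5: arr[5]=8 > 4 → no swap
j=6: arr[6]=5 > 4 → no swap
j=7: arr[7]=9 > 4 → no swap
j=8: arr[8]=5 > 4 → no swap
j=9: arr[9]=4 ≤ 4 → i=2, swap arr[2],arr[9] → [4, 3, 4, 9, 9, 8, 5, 9, 5, 9, 4]
final swap arr[3],arr[10] → [4, 3, 4, 4, 9, 8, 5, 9, 5, 9, 9]; return 3

[4, 3, 4, 4, 9, 8, 5, 9, 5, 9, 9]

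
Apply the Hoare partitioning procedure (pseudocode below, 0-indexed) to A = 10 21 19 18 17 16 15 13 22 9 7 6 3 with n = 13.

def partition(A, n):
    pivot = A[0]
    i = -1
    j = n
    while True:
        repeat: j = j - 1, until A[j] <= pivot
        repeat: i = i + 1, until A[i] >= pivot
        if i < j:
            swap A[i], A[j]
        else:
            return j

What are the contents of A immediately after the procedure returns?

3 6 7 9 17 16 15 13 22 18 19 21 10

pivot = A[0] = 10; i = -1, j = 13
j→12 (A[12]=3≤10), i→0 (A[0]=10≥10); i<j, swap → 3 21 19 18 17 16 15 13 22 9 7 6 10
j→11 (A[11]=6≤10), i→1 (A[1]=21≥10); i<j, swap → 3 6 19 18 17 16 15 13 22 9 7 21 10
j→10 (A[10]=7≤10), i→2 (A[2]=19≥10); i<j, swap → 3 6 7 18 17 16 15 13 22 9 19 21 10
j→9 (A[9]=9≤10), i→3 (A[3]=18≥10); i<j, swap → 3 6 7 9 17 16 15 13 22 18 19 21 10
j→3, i→4; i≥j, return j=3. A = 3 6 7 9 17 16 15 13 22 18 19 21 10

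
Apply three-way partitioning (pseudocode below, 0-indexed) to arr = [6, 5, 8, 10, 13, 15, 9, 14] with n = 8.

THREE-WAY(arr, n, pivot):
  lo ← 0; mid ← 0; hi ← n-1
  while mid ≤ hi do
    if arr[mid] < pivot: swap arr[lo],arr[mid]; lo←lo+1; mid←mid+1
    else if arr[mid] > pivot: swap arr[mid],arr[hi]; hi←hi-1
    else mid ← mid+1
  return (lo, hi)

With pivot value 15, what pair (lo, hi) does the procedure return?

(7, 7)

pivot = 15; lo=0, mid=0, hi=7
arr[mid]=6<15: swap arr[0],arr[0]; lo=1,mid=1 → [6, 5, 8, 10, 13, 15, 9, 14]
arr[mid]=5<15: swap arr[1],arr[1]; lo=2,mid=2 → [6, 5, 8, 10, 13, 15, 9, 14]
arr[mid]=8<15: swap arr[2],arr[2]; lo=3,mid=3 → [6, 5, 8, 10, 13, 15, 9, 14]
arr[mid]=10<15: swap arr[3],arr[3]; lo=4,mid=4 → [6, 5, 8, 10, 13, 15, 9, 14]
arr[mid]=13<15: swap arr[4],arr[4]; lo=5,mid=5 → [6, 5, 8, 10, 13, 15, 9, 14]
arr[mid]=15=15: mid=6
arr[mid]=9<15: swap arr[5],arr[6]; lo=6,mid=7 → [6, 5, 8, 10, 13, 9, 15, 14]
arr[mid]=14<15: swap arr[6],arr[7]; lo=7,mid=8 → [6, 5, 8, 10, 13, 9, 14, 15]
end: lo=7, hi=7; arr = [6, 5, 8, 10, 13, 9, 14, 15]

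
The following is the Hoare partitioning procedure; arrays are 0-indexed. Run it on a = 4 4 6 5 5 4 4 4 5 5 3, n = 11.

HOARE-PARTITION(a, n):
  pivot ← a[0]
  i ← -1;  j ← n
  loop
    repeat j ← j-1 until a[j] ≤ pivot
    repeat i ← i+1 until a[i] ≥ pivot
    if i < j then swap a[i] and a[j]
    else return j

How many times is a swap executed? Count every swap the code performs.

4

pivot = a[0] = 4; i = -1, j = 11
j→10 (a[10]=3≤4), i→0 (a[0]=4≥4); i<j, swap → 3 4 6 5 5 4 4 4 5 5 4
j→7 (a[7]=4≤4), i→1 (a[1]=4≥4); i<j, swap → 3 4 6 5 5 4 4 4 5 5 4
j→6 (a[6]=4≤4), i→2 (a[2]=6≥4); i<j, swap → 3 4 4 5 5 4 6 4 5 5 4
j→5 (a[5]=4≤4), i→3 (a[3]=5≥4); i<j, swap → 3 4 4 4 5 5 6 4 5 5 4
j→3, i→4; i≥j, return j=3. a = 3 4 4 4 5 5 6 4 5 5 4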